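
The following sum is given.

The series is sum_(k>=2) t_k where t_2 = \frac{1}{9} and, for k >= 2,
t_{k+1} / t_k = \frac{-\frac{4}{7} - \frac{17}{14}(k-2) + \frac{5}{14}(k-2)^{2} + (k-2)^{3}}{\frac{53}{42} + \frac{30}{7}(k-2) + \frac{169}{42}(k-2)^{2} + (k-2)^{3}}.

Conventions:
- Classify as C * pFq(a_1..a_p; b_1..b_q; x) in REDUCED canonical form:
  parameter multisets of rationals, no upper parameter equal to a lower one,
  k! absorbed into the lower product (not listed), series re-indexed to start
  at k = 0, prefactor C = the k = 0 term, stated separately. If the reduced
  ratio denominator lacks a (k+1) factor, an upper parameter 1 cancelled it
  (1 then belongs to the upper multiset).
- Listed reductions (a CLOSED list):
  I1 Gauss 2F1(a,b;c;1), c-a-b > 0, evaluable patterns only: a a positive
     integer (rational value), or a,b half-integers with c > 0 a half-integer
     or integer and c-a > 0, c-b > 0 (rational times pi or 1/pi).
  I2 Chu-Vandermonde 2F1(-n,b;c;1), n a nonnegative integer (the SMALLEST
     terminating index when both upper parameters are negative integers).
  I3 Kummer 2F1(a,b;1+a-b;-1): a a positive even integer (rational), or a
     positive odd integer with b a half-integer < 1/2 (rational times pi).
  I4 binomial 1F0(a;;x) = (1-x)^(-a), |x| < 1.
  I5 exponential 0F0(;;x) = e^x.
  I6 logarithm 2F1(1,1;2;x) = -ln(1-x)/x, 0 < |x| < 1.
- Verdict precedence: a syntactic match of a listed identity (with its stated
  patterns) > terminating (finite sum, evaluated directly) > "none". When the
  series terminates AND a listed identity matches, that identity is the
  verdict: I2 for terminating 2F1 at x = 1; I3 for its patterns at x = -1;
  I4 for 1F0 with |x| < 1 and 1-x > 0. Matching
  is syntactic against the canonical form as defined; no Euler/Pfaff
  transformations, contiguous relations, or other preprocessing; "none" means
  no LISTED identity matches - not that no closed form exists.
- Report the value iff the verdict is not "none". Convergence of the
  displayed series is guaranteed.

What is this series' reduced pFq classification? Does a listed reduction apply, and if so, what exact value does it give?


Prefactor \frac{1}{9}, argument 1: 2F1 with upper {-\frac{8}{7}, 1} over lower {\frac{53}{21}}. Verdict: Gauss's theorem (I1) matches (x = 1: the Gamma ratio telescopes since c-a-b = 8/3 > 0 and a = 1 in Z>0). Exact value: \frac{4}{63}.

The tell: with t_0 = \frac{1}{9}, the ratio is unreduced: k + 1/2 divides both sides (C = 1/9, x = 1).
Adjacent-term ratio: r(k) = 1 * (k-\frac{8}{7}) (k+1) / [(k+\frac{53}{21}) (k+1)] - rational in k, leading ratio 1; with t_0 = \frac{1}{9}, classification follows.


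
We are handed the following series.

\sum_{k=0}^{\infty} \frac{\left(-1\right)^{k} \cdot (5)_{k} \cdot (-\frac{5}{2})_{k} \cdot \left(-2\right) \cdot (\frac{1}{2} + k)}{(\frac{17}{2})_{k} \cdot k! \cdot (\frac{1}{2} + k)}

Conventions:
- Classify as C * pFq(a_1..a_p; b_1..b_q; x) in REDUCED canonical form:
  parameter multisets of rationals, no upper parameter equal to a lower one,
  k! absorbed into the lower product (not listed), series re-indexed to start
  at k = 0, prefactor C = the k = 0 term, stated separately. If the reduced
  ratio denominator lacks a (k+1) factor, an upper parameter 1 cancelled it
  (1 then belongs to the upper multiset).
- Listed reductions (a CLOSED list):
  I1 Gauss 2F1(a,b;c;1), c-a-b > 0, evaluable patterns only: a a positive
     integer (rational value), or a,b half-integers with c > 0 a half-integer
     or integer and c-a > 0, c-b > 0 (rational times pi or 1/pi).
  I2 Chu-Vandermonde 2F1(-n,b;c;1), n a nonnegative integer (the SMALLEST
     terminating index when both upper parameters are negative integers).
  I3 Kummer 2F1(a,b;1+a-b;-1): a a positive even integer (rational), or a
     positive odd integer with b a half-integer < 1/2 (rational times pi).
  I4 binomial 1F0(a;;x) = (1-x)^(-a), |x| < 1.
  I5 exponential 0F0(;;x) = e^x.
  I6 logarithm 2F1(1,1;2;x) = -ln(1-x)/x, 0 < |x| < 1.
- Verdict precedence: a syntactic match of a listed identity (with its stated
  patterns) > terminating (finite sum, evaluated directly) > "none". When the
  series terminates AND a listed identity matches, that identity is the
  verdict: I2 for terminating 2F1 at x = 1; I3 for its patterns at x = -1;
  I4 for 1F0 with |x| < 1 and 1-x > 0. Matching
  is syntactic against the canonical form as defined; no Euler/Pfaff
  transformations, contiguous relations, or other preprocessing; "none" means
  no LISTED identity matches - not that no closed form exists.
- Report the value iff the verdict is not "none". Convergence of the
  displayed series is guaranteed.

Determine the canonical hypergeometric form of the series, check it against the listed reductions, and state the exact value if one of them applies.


Canonical form: C = -2 times 2F1 with upper {-\frac{5}{2}, 5}, lower {\frac{17}{2}}, x = -1. Verdict at x = -1: Kummer (I3) matches (x = -1; c = \frac{17}{2} equals 1+a-b for upper {-\frac{5}{2}, 5}: listed pattern). Its exact value is \left(-\frac{135135}{65536}\right) \cdot \pi.

The tell: with t_0 = -2, k + 1/2 divides numerator and denominator alike; C = -2 after cancelling.
Term ratio: r(k) = -1 * (k-\frac{5}{2}) (k+5) / [(k+\frac{17}{2}) (k+1)] - rational in k. x = -1; t_0 = -2; negate the roots.


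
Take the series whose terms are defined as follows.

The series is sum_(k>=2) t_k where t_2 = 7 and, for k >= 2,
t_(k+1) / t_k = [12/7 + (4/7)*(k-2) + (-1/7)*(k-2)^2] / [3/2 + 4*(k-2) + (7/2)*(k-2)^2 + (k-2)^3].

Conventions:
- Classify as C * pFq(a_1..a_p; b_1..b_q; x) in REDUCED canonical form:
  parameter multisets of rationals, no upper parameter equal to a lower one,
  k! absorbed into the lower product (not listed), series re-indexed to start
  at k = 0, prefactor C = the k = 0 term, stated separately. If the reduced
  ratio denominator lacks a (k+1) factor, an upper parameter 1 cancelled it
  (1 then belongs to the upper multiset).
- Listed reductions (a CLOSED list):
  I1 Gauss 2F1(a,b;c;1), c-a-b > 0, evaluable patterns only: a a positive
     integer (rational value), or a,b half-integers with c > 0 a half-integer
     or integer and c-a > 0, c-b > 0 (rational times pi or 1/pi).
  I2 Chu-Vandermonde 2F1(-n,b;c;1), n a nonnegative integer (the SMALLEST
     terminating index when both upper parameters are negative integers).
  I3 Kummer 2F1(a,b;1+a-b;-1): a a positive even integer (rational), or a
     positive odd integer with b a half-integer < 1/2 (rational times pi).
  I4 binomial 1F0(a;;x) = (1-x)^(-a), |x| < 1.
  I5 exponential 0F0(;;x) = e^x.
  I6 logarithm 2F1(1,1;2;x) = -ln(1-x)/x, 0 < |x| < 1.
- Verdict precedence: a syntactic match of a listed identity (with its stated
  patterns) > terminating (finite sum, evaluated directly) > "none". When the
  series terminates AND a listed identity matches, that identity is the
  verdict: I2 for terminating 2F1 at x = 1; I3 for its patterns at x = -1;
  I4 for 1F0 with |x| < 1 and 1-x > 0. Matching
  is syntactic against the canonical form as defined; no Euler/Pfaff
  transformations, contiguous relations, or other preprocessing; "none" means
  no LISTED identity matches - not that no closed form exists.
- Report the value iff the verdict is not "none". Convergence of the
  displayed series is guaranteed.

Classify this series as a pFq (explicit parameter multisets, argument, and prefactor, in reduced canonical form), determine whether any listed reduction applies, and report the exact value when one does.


The series (x = -1/7) is 2F2: upper {-6, 2}, lower {1, 3/2}, prefactor 7. Verdict: terminating - the sum ends at index 6 because -6 is a negative integer; exact evaluation follows. Hence: 1092935849/64891827.

Key observation: from the first term 7: factor the ratio over Q (prefactor 7): negated roots = parameters.
Term ratio: r(k) = (-1/7) * (k-6) (k+2) / [(k+1) (k+3/2) (k+1)] ; factor over Q: parameters, x = (-1/7), and C = 7.


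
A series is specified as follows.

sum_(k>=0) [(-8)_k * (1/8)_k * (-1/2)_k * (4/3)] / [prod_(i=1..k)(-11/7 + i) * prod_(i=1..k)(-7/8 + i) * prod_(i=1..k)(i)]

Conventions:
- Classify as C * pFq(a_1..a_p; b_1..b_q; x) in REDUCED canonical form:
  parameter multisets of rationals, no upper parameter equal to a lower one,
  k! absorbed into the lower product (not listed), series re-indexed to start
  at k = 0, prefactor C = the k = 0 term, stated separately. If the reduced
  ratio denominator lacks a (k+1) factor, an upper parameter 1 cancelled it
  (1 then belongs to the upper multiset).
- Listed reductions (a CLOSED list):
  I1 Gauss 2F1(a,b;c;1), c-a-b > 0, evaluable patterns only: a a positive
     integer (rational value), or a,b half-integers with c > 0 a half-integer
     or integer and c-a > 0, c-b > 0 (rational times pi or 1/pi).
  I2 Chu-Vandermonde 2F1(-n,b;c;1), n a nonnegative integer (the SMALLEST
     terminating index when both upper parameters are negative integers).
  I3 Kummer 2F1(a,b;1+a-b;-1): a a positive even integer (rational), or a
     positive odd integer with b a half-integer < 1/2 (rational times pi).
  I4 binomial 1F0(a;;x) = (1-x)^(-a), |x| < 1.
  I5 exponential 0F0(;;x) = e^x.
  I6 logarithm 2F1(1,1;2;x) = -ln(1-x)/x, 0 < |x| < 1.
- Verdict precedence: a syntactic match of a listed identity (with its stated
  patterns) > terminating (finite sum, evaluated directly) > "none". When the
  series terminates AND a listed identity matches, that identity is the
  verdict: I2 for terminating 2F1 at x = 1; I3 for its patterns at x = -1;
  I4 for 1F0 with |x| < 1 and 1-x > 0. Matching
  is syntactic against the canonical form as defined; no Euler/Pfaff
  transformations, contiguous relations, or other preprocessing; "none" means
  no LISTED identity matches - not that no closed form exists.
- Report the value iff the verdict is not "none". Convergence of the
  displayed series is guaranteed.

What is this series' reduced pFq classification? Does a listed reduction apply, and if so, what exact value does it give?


Key step: with t_0 = 4/3, the lower running product (prefactor 4/3) is a rising factorial.
Adjacent-term ratio: r(k) = 1 * (k-8) (k-1/2) / [(k-4/7) (k+1)] - rational; roots negated = parameters, x = 1, C = 4/3.

Prefactor 4/3, argument 1: 2F1 with upper {-8, -1/2} over lower {-4/7}. Verdict: this is the Chu-Vandermonde identity I2 (terminating 2F1 at x = 1 with n = 8, b = -1/2, c = -4/7). Value: 1085669299/1230397440.


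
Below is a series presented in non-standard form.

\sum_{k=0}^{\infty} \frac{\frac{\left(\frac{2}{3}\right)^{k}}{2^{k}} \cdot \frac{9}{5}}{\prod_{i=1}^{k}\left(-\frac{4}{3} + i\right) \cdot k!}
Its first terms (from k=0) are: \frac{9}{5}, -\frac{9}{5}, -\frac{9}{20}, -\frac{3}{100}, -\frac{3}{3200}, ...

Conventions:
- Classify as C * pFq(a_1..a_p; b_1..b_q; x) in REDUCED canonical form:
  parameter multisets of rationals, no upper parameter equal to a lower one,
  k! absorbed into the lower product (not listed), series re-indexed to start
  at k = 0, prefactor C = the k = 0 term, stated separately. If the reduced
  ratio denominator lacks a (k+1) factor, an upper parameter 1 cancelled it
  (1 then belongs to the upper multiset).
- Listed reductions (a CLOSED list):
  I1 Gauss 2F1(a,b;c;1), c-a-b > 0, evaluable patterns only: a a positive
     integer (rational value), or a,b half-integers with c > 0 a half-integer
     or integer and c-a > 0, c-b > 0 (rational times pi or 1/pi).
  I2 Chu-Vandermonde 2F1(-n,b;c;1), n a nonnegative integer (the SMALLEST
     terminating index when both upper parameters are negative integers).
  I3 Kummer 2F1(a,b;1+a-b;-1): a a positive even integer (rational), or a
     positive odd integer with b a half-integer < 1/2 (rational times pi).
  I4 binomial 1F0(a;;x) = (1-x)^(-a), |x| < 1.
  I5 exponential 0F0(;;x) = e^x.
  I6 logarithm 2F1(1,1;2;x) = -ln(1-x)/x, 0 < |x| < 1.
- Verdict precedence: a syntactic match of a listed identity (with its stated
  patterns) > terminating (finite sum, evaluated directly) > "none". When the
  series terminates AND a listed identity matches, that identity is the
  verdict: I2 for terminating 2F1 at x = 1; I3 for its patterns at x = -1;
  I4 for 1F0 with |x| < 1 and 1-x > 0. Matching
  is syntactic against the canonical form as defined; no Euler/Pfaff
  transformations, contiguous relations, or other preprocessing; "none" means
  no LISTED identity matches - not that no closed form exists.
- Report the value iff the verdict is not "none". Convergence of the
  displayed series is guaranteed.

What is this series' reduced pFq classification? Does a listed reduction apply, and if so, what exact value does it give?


Reduced: x = \frac{1}{3}, 0F1, upper = {-}, lower = {-\frac{1}{3}}, C = \frac{9}{5}. Verdict: none - this 0F1 at x = \frac{1}{3} matches no listed pattern, and upper {-} holds no stopper.

First insight: x = \frac{1}{3} and the lower running product (prefactor 9/5) is a rising factorial.
Adjacent-term ratio: r(k) = \frac{1}{3} * 1 / [(k-\frac{1}{3}) (k+1)] - rational in k, leading ratio \frac{1}{3}; with t_0 = \frac{9}{5}, classification follows.


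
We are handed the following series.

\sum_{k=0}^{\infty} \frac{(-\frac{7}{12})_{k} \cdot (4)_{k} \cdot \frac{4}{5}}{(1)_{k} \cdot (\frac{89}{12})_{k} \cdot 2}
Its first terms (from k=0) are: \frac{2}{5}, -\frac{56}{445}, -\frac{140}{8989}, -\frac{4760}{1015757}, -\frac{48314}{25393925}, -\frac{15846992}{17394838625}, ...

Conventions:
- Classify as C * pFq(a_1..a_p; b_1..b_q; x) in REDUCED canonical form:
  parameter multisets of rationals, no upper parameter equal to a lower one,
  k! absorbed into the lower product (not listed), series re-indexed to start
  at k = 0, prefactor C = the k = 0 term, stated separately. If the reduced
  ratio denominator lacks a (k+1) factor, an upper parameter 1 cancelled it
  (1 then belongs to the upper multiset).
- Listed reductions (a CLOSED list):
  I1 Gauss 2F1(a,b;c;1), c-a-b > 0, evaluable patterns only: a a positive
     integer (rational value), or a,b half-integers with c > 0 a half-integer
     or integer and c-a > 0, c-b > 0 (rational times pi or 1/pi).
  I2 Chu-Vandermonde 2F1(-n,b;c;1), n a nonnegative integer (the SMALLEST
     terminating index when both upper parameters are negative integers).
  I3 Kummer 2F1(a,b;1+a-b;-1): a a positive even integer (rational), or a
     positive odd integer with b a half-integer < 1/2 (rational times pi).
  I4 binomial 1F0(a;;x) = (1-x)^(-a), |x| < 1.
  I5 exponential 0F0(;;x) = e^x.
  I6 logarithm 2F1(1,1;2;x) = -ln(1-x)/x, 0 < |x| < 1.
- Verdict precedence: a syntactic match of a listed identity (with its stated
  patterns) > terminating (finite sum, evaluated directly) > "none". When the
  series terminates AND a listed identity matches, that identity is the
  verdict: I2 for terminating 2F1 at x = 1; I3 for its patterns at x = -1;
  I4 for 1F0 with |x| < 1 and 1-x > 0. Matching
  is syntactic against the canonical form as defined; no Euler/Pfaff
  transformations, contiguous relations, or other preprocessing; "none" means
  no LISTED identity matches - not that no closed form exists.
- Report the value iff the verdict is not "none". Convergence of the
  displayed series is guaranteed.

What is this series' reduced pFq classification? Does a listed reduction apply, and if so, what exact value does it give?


x = 1 here; the reduced form reads 2F1, upper {-\frac{7}{12}, 4}, lower {\frac{89}{12}}, C = \frac{2}{5}. Verdict: Gauss (I1, integer-parameter pattern) matches (x = 1: the Gamma ratio telescopes since c-a-b = 4 > 0 and a = 4 in Z>0). Hence: \frac{310739}{1244160}.

Key observation: x = 1 and (1)_k (prefactor 2/5) is k! itself.
Step ratio: r(k) = 1 * (k-\frac{7}{12}) (k+4) / [(k+\frac{89}{12}) (k+1)] - rational in k. x = 1; t_0 = \frac{2}{5}; negate the roots.


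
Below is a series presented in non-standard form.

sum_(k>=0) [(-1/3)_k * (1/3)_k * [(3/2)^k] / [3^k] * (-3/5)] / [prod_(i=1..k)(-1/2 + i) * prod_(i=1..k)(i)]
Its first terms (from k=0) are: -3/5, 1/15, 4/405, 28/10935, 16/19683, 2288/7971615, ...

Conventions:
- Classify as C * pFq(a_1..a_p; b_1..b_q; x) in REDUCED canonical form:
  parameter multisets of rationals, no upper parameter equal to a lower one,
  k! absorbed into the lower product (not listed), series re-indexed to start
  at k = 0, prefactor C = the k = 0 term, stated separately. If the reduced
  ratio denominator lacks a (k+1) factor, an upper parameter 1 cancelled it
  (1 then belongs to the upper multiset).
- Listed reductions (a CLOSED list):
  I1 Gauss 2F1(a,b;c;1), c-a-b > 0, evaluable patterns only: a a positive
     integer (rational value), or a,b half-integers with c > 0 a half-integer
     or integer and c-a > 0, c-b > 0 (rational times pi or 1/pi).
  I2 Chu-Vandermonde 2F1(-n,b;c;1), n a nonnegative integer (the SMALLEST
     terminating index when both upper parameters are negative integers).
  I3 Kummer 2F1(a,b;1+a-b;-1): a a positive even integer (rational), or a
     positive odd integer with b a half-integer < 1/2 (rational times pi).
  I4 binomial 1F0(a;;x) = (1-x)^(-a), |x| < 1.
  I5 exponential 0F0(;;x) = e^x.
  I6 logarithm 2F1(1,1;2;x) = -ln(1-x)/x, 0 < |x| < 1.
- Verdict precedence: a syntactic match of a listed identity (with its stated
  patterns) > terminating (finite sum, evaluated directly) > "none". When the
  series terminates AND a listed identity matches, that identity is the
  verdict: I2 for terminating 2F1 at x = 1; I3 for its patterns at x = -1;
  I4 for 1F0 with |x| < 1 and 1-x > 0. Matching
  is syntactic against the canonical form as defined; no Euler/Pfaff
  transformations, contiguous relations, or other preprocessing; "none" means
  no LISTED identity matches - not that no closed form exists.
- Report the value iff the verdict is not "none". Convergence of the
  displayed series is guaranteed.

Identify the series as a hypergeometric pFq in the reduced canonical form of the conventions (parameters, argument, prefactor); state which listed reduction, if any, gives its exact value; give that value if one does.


Key step: with t_0 = -3/5, the product of the first k integers (prefactor -3/5) is k!.
Adjacent-term ratio: r(k) = (1/2) * (k-1/3) (k+1/3) / [(k+1/2) (k+1)] - rational in k, leading ratio (1/2); with t_0 = -3/5, classification follows.

At argument 1/2: a 2F1 with upper {-1/3, 1/3}, lower {1/2}, scaled by C = -3/5. Verdict: none here - no I1-I6 shape fits x = 1/2 with lower {1/2}.


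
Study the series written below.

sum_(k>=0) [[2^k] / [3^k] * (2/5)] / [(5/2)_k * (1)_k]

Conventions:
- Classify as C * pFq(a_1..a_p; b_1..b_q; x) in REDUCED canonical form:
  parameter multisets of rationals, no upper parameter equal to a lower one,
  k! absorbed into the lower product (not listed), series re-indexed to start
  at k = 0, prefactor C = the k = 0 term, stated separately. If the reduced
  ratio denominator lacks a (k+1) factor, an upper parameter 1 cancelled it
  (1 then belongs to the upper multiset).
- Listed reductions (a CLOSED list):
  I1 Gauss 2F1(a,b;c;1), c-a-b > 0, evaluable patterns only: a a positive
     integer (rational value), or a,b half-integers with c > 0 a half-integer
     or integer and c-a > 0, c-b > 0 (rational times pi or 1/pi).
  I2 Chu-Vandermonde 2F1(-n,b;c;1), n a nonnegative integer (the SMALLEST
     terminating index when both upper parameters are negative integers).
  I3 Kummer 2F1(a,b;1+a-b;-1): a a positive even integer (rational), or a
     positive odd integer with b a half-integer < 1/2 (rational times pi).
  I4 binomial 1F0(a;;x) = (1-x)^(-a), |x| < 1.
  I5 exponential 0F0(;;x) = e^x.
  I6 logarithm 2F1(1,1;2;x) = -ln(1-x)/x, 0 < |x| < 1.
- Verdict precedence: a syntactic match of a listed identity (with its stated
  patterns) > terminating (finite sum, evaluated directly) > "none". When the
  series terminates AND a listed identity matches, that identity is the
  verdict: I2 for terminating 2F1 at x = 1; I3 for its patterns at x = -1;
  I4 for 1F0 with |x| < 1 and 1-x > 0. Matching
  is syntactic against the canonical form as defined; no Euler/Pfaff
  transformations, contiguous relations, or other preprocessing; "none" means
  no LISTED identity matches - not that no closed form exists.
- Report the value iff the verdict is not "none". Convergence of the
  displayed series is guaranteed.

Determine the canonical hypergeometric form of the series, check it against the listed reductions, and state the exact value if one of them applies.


Key observation: x = (2/3) and the two geometric factors (C = 2/5, x = 2/3) combine into one argument.
Step ratio: r(k) = (2/3) * 1 / [(k+5/2) (k+1)] - rational; roots negated = parameters, x = (2/3), C = 2/5.

x = 2/3 here; the reduced form reads 0F1, upper {-}, lower {5/2}, C = 2/5. Verdict: none. Every listed pattern misses the 0F1 form at 2/3, upper {-}.


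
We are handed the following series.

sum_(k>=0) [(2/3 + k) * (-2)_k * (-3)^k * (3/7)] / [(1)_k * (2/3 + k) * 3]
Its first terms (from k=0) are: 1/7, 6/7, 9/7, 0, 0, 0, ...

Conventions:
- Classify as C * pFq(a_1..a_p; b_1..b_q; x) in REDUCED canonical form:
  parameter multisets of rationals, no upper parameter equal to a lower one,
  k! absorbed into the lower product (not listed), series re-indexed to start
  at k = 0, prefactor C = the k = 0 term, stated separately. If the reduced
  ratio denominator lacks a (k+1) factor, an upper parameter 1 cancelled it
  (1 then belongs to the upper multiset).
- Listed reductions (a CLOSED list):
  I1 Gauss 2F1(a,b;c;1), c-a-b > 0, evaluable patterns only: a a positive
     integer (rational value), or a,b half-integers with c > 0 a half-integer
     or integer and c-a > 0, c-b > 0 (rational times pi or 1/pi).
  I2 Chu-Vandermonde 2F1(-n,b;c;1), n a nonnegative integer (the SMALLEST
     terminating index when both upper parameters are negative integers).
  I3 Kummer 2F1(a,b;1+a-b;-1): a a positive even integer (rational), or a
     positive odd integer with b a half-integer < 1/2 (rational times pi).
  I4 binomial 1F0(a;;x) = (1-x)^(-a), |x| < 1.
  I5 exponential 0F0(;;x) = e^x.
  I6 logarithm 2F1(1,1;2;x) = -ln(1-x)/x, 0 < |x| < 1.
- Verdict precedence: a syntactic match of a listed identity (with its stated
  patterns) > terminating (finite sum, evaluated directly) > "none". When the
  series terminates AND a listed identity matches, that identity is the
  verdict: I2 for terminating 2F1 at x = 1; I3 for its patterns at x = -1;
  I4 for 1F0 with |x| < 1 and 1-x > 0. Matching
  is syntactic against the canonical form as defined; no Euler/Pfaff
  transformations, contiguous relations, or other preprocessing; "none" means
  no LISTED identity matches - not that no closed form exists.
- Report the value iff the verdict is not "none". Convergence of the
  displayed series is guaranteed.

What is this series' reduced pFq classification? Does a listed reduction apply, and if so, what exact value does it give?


First insight: x = (-3) and the constant factors (C = 1/7) combine into one prefactor.
Ratio: r(k) = (-3) * (k-2) / [(k+1)] - rational in k. x = (-3); t_0 = 1/7; negate the roots.

With C = 1/7: the canonical form is 1F0(-2; -; -3). Verdict: terminating - upper parameter -2 makes this a finite sum (last index 2), evaluated exactly. Hence: 16/7.


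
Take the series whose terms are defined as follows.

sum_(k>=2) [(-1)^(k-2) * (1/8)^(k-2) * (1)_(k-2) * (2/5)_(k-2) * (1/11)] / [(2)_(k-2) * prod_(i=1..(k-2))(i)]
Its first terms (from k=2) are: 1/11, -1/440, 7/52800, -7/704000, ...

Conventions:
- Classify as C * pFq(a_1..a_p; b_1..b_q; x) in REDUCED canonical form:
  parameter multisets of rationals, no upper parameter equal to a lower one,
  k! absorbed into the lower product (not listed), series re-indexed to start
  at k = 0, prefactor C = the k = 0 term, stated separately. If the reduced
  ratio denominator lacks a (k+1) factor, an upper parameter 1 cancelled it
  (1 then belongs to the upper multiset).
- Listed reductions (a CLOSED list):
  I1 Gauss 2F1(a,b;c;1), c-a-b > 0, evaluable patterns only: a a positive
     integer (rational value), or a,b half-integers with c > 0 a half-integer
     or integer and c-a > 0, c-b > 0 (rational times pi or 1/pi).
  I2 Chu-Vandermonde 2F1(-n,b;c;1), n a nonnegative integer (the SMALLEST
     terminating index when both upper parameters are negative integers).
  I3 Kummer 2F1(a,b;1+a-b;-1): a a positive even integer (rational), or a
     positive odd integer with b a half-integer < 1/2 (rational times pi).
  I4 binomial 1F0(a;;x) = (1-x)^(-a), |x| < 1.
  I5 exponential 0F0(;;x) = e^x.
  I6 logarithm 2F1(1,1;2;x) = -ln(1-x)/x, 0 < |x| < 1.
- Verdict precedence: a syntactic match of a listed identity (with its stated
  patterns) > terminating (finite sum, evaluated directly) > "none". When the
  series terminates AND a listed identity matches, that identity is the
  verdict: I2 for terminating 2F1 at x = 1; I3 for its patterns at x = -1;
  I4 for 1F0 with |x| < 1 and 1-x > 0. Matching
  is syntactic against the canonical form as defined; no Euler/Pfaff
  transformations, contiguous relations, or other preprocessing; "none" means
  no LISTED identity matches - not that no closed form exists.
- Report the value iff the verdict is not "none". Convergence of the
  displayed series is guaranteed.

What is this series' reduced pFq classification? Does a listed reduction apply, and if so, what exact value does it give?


With C = 1/11: the canonical form is 2F1(2/5, 1; 2; -1/8). Verdict: none here - no I1-I6 shape fits x = -1/8 with lower {2}.

Key observation: from the first term 1/11: the product of the first k integers (C = 1/11) is k!.
Term ratio: r(k) = (-1/8) * (k+2/5) (k+1) / [(k+2) (k+1)] - poly over poly, x = (-1/8) from leading terms; C = 1/11 at k = 0.


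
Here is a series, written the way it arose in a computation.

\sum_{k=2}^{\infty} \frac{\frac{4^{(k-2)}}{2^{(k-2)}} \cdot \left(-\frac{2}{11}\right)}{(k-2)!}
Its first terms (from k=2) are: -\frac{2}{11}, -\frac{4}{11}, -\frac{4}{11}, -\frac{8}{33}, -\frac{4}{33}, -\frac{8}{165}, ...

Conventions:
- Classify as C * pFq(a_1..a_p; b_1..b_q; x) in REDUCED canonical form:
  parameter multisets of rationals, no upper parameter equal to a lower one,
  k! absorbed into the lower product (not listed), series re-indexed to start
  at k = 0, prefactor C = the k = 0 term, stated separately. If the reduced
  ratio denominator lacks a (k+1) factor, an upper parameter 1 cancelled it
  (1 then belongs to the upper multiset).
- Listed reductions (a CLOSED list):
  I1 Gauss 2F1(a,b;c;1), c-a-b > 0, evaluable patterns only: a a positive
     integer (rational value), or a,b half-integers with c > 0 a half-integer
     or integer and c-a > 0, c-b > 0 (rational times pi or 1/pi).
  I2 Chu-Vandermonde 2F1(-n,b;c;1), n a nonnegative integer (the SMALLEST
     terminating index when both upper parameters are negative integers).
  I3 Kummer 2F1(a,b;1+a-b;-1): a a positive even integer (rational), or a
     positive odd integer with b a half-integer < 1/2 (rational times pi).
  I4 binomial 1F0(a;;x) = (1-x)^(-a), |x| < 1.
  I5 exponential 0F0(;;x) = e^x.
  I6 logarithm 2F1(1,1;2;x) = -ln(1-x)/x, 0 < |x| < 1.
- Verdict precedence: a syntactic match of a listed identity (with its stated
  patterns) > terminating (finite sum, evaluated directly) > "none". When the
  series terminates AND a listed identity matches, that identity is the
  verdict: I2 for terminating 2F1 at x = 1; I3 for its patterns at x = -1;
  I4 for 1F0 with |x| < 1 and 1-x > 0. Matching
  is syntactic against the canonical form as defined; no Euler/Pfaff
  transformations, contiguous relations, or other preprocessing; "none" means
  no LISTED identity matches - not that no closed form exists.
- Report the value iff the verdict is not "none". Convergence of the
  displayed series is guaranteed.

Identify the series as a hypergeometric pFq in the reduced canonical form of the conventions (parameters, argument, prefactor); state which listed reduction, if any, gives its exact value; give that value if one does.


Classification (C = -\frac{2}{11}): 0F0 with upper {-}, lower {-}, argument x = 2. Verdict: this is exponential (I5) (the 0F0 exponential series at x = 2). Value: \left(-\frac{2}{11}\right) \cdot e^{2}.

Structural cue: with t_0 = -\frac{2}{11}, the two k-th powers (prefactor -2/11) combine into one argument.
Consecutive-term ratio: r(k) = 2 * 1 / [(k+1)] - rational in k, leading ratio 2; with t_0 = -\frac{2}{11}, classification follows.


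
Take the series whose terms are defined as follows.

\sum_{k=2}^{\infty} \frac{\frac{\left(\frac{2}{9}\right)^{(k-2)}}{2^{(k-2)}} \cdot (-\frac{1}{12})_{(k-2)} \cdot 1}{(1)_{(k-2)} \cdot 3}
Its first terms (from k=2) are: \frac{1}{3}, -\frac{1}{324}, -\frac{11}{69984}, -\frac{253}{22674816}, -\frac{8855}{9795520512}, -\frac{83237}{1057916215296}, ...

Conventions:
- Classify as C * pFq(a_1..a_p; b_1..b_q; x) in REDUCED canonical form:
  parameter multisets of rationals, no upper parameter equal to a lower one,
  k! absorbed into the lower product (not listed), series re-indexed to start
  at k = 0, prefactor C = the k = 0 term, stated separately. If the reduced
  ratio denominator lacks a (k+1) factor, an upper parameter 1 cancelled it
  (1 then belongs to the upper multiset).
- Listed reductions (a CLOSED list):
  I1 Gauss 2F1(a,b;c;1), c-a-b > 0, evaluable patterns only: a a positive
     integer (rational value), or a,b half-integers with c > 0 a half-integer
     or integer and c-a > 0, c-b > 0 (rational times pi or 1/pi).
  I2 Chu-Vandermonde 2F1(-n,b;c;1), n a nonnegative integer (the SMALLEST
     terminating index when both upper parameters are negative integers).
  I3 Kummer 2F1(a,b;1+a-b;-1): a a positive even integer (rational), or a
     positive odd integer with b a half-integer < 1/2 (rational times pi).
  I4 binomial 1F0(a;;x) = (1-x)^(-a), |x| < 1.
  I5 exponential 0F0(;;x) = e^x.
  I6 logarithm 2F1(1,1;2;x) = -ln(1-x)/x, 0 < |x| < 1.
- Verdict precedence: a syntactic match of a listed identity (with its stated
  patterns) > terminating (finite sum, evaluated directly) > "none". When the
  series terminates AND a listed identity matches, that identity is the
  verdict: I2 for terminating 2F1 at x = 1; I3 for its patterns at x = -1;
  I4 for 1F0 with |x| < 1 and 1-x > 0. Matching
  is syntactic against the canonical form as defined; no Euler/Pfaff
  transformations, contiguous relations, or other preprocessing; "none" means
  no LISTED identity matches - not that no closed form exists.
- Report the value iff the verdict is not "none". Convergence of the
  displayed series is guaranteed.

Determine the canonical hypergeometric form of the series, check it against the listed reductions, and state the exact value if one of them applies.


x = \frac{1}{9} here; the reduced form reads 1F0, upper {-\frac{1}{12}}, lower {-}, C = \frac{1}{3}. Verdict at x = \frac{1}{9}: the binomial series (I4) matches (the 1F0 binomial series: exponent 1/12, x = \frac{1}{9}). Exact value: \frac{1}{3} \cdot \left(\frac{8}{9}\right)^{\frac{1}{12}}.

Key observation: from the first term \frac{1}{3}: the constant factors (prefactor 1/3) combine into one prefactor.
Step ratio: r(k) = \frac{1}{9} * (k-\frac{1}{12}) / [(k+1)] - rational in k, leading ratio \frac{1}{9}; with t_0 = \frac{1}{3}, classification follows.


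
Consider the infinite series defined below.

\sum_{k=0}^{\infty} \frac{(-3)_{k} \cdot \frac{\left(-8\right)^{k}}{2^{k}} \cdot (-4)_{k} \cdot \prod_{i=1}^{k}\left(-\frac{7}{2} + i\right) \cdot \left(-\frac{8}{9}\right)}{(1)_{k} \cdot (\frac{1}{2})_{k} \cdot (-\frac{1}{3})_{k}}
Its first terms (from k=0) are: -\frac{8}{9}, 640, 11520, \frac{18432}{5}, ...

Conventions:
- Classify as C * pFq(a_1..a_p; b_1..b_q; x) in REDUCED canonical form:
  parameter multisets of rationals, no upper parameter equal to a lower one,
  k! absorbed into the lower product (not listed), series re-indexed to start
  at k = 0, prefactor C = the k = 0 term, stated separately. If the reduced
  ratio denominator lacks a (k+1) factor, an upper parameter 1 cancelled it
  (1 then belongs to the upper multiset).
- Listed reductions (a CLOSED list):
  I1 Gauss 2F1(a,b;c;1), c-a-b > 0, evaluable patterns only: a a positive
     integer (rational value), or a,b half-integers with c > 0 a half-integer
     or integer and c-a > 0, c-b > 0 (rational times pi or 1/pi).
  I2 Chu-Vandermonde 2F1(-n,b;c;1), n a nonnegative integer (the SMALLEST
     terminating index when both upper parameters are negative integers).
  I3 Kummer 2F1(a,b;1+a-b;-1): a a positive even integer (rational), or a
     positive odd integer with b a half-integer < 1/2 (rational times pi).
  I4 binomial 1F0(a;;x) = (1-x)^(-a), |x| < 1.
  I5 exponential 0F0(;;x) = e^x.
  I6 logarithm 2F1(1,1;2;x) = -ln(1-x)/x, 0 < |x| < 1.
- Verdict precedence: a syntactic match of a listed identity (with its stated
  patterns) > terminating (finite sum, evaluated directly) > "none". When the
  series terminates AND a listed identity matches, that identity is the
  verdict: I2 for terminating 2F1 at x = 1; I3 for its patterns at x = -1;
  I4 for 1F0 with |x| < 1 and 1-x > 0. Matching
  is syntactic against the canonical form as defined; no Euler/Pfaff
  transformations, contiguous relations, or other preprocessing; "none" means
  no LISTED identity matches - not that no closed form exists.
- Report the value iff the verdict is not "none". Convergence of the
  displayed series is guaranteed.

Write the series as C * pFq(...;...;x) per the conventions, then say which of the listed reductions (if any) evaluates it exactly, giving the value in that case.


The series (x = -4) is 3F2: upper {-4, -3, -\frac{5}{2}}, lower {-\frac{1}{3}, \frac{1}{2}}, prefactor -\frac{8}{9}. Verdict: terminating - no listed pattern fits, but -3 in the upper list cuts the series at k = 3; direct evaluation. Hence: \frac{713048}{45}.

Key observation: with t_0 = -\frac{8}{9}, (1)_k (C = -8/9) is k! itself.
Term ratio: r(k) = -4 * (k-4) (k-3) (k-\frac{5}{2}) / [(k-\frac{1}{3}) (k+\frac{1}{2}) (k+1)] ; factor over Q: parameters, x = -4, and C = -\frac{8}{9}.


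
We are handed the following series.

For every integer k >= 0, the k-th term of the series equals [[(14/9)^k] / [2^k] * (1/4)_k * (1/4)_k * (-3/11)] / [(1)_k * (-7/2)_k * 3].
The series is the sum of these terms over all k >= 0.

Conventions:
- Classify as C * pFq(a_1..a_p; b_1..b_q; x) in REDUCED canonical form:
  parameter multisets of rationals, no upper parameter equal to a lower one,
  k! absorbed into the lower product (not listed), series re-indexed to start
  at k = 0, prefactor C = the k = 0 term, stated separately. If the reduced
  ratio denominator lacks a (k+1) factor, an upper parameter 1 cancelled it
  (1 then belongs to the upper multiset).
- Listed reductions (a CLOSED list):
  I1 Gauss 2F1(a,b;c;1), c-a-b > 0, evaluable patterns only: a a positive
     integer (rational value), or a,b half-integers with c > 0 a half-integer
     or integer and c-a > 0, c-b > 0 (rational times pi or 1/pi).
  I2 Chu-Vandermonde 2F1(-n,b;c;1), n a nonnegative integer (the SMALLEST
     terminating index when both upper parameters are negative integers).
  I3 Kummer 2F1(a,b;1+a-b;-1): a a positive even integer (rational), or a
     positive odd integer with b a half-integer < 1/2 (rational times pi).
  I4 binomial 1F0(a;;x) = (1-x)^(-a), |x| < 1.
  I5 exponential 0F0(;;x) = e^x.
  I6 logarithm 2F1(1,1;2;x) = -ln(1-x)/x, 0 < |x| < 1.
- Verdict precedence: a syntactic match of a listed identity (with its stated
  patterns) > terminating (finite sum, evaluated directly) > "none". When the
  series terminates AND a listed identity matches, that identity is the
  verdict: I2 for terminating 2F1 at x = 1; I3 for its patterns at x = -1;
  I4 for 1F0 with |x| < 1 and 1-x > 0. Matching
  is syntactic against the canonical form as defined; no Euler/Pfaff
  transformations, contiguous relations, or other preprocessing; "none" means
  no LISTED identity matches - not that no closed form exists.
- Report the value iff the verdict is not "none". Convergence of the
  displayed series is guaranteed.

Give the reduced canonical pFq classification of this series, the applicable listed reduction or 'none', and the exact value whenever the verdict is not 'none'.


x = 7/9 here; the reduced form reads 2F1, upper {1/4, 1/4}, lower {-7/2}, C = -1/11. Verdict: none here - no I1-I6 shape fits x = 7/9 with lower {-7/2}.

First insight: from the first term -1/11: the constant factors (C = -1/11) combine into one prefactor.
Ratio: r(k) = (7/9) * (k+1/4) (k+1/4) / [(k-7/2) (k+1)] - rational; roots negated = parameters, x = (7/9), C = -1/11.


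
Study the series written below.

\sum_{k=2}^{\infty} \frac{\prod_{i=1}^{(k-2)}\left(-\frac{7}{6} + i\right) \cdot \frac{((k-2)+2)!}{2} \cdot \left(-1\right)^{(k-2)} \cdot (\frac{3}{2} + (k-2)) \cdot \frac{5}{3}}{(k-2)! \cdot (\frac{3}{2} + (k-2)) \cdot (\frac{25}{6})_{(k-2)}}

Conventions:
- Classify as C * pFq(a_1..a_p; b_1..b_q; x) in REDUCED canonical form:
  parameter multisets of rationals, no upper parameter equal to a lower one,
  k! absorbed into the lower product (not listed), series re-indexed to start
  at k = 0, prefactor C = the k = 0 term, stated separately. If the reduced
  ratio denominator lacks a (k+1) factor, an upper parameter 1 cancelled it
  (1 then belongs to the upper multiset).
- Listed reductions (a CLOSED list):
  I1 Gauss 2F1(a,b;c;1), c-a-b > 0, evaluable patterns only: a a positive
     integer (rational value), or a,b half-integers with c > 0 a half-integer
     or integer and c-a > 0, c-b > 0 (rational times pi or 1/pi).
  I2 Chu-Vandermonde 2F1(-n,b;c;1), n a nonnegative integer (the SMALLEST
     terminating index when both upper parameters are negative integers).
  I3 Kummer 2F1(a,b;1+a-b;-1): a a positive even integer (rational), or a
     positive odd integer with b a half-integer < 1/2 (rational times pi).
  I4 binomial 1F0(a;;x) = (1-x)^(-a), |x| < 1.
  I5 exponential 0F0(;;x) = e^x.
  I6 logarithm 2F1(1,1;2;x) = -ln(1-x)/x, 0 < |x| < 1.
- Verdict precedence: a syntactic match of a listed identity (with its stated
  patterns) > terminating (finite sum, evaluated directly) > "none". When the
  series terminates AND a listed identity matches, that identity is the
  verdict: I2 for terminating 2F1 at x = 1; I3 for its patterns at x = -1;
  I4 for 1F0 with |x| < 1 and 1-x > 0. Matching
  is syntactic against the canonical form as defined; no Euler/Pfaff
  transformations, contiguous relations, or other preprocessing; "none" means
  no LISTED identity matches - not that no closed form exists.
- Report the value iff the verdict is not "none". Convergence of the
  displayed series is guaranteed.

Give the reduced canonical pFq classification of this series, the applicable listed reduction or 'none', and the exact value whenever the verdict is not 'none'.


Canonical form: C = \frac{5}{3} times 2F1 with upper {-\frac{1}{6}, 3}, lower {\frac{25}{6}}, x = -1. Verdict: none. Every listed pattern misses the 2F1 form at -1, upper {-\frac{1}{6}, 3}.

Structural cue: with t_0 = \frac{5}{3}, the running product (C = 5/3) telescopes to a rising factorial.
Term ratio: r(k) = -1 * (k-\frac{1}{6}) (k+3) / [(k+\frac{25}{6}) (k+1)] - poly over poly, x = -1 from leading terms; C = \frac{5}{3} at k = 0.


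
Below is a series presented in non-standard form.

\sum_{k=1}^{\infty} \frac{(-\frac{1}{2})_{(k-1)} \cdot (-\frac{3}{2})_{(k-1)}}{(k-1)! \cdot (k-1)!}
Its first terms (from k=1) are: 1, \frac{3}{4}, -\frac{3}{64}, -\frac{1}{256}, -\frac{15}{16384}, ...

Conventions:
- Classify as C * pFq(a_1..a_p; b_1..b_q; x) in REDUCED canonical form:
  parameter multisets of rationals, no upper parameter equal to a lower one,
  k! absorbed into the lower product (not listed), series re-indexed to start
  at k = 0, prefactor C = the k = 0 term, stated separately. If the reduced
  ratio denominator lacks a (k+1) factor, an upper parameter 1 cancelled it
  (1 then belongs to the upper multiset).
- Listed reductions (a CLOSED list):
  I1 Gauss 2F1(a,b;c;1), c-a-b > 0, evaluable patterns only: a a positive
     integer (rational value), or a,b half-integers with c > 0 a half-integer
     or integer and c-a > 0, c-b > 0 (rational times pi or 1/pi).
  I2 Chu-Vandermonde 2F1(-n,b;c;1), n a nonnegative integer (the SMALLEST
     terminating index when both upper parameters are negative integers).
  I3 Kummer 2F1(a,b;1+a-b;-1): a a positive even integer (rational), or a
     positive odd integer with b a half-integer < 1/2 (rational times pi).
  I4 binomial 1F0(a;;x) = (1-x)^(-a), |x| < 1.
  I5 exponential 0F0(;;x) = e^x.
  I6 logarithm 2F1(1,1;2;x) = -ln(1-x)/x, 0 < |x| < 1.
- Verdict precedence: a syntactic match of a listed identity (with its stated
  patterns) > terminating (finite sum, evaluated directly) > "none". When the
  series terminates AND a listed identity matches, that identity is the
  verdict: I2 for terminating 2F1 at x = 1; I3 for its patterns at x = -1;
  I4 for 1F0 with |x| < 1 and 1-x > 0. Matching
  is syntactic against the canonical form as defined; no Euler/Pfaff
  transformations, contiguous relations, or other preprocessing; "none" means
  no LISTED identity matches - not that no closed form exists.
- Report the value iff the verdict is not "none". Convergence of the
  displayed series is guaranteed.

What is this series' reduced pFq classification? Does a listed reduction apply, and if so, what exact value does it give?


Canonical form: C = 1 times 2F1 with upper {-\frac{3}{2}, -\frac{1}{2}}, lower {1}, x = 1. Verdict: this is Gauss (I1, half-integer pattern) (x = 1; upper {-\frac{3}{2}, -\frac{1}{2}} half-integers, c = 1 in the evaluable pattern). Exact value: \frac{16}{3} / \pi.

Key step: t_0 = 1 here, and the denominator's factorial ratio (C = 1, x = 1) is a lower Pochhammer.
Ratio: r(k) = 1 * (k-\frac{3}{2}) (k-\frac{1}{2}) / [(k+1) (k+1)] - poly over poly, x = 1 from leading terms; C = 1 at k = 0.
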